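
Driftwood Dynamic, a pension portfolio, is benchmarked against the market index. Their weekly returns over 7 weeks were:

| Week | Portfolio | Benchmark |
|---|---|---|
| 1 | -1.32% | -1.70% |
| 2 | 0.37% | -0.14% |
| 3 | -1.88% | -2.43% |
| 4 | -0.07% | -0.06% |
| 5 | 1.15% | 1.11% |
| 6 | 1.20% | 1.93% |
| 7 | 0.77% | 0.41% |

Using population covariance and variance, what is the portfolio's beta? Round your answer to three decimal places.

r̄p = 0.0314%,  r̄m = -0.1257%
Cov = Σ(rp − r̄p)(rm − r̄m) / 7 = 1.5287
Var(rm) = Σ(rm − r̄m)² / 7 = 1.9761
β = Cov / Var = 1.5287 / 1.9761 = 0.7736

0.774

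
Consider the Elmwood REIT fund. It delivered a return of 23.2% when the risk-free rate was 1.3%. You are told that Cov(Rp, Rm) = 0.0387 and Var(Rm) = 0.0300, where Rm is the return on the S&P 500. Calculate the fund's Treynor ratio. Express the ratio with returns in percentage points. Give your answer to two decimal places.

16.98

β = Cov / Var = 0.0387 / 0.0300 = 1.2900
Treynor = (Rp − Rf) / β = (23.2% − 1.3%) / 1.2900 = 21.90 / 1.2900 = 16.9767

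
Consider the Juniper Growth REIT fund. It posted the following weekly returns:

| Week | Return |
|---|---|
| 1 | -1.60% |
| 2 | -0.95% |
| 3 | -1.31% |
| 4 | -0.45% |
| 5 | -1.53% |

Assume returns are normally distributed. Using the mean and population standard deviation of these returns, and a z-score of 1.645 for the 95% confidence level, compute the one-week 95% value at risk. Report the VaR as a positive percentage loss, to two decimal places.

1.87

Mean return r̄ = -5.840 / 5 = -1.1680%
Σ(r − r̄)² = (-1.6 − (-1.1680))² + (-0.95 − (-1.1680))² + (-1.31 − (-1.1680))² + … = 0.9009
σ = √[0.9009 / 5] = 0.4245%
VaR = −(r̄ − z·σ) = −(-1.1680 − 1.645 × 0.4245) = −(-1.8663) = 1.8663%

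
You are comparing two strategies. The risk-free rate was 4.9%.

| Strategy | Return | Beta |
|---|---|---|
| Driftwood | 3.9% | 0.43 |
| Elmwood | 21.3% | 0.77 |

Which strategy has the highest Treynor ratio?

Elmwood

Driftwood: Treynor = (3.9% − 4.9%) / 0.43 = -2.326
Elmwood: Treynor = (21.3% − 4.9%) / 0.77 = 21.299
Highest: Elmwood (21.299).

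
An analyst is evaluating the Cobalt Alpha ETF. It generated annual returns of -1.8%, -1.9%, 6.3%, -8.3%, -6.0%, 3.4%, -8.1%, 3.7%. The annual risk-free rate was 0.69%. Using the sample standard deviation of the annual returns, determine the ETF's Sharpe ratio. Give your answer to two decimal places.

Mean return r̄ = -12.70 / 8 = -1.5875%
Sample σ = √[Σ(r − r̄)² / 7] = √[222.1288 / 7] = √31.7327 = 5.6332%
Sharpe = (r̄ − rf) / σ = (-1.5875 − 0.69) / 5.6332 = -2.2775 / 5.6332 = -0.4043

-0.40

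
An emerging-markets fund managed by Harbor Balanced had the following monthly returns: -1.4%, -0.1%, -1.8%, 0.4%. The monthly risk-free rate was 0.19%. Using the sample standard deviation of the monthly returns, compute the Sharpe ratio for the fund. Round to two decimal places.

-0.88

μ = (-1.4 − 0.1 − 1.8 + 0.4) / 4 = -0.7250%
Sample std dev = √[3.2675 / 3] = 1.0436%
Sharpe = (μ − rf) / σ = (-0.7250 − 0.19) / 1.0436 = -0.9150 / 1.0436 = -0.8768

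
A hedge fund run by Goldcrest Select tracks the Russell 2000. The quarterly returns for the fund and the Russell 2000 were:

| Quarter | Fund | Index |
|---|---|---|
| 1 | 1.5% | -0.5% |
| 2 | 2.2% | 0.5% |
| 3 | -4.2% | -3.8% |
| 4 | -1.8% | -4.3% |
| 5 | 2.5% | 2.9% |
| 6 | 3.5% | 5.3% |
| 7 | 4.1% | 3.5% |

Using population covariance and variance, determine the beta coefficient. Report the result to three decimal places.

0.749

r̄p = 1.1143%,  r̄m = 0.5143%
Cov = Σ(rp − r̄p)(rm − r̄m) / 7 = 8.5984
Var(rm) = Σ(rm − r̄m)² / 7 = 11.4755
β = Cov / Var = 8.5984 / 11.4755 = 0.7493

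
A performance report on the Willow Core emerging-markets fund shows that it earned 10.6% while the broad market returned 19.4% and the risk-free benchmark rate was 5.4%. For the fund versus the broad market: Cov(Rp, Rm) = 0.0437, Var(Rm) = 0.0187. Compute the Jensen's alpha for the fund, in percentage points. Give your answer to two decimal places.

β = Cov / Var = 0.0437 / 0.0187 = 2.3369
E[R] = Rf + β(Rm − Rf) = 5.4% + 2.3369 × (19.4% − 5.4%) = 38.1166%
α = Rp − E[R] = 10.6% − 38.1166% = -27.5166

-27.52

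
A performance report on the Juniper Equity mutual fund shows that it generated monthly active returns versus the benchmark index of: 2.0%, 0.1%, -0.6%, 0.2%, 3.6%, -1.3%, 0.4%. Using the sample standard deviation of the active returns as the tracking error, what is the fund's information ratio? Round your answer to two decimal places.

Mean return r̄ = 4.40 / 7 = 0.6286%
Σ(r − r̄)² = (2 − 0.6286)² + (0.1 − 0.6286)² + (-0.6 − 0.6286)² + … = 16.4543
sample σ = √(16.4543 / 6) = √2.7424 = 1.6560%
IR = r̄ / tracking error = 0.6286 / 1.6560 = 0.3796

0.38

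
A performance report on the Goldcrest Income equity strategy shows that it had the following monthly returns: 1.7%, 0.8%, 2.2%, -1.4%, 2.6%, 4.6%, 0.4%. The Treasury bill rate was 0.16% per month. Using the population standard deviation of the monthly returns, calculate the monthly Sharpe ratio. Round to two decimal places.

0.80

Mean return r̄ = 10.90 / 7 = 1.5571%
Σ(r − r̄)² = 21.4371; population σ = √(21.4371/7) = 1.7500%
Sharpe = (r̄ − rf) / σ = (1.5571 − 0.16) / 1.7500 = 1.3971 / 1.7500 = 0.7983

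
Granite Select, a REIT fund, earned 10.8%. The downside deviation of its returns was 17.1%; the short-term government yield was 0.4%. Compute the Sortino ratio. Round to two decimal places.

0.61

Sortino = (Rp − Rf) / σd = (10.8% − 0.4%) / 17.1% = 10.40% / 17.1% = 0.6082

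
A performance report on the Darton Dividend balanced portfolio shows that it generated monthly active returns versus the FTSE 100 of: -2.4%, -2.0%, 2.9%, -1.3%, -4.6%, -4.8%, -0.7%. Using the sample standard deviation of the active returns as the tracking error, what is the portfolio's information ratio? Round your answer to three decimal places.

-0.707

r̄ = (-2.4 − 2 + 2.9 − 1.3 − 4.6 − 4.8 − 0.7) / 7 = -12.90 / 7 = -1.8429%
Σ(r − r̄)² = (-2.4 − (-1.8429))² + (-2 − (-1.8429))² + (2.9 − (-1.8429))² + … = 40.7771
sample σ = √(40.7771 / 6) = √6.7962 = 2.6070%
IR = r̄ / tracking error = -1.8429 / 2.6070 = -0.7069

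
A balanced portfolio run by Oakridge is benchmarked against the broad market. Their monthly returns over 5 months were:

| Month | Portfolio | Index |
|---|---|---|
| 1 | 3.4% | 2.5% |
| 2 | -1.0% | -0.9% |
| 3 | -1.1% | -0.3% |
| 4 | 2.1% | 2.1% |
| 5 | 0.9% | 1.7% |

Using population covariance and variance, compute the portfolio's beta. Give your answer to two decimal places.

r̄p = 0.8600%,  r̄m = 1.0200%
Cov = Σ(rp − r̄p)(rm − r̄m) / 5 = 2.2568
Var(rm) = Σ(rm − r̄m)² / 5 = 1.8496
β = Cov / Var = 2.2568 / 1.8496 = 1.2202

1.22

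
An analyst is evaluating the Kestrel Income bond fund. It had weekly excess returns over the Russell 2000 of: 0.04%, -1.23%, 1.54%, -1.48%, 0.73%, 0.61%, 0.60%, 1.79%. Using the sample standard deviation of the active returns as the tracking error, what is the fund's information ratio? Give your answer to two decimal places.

μ = (0.04 − 1.23 + 1.54 − 1.48 + 0.73 + 0.61 + 0.6 + 1.79) / 8 = 2.600 / 8 = 0.3250%
Sample std dev = √[9.7006 / 7] = 1.1772%
IR = μ / tracking error = 0.3250 / 1.1772 = 0.2761

0.28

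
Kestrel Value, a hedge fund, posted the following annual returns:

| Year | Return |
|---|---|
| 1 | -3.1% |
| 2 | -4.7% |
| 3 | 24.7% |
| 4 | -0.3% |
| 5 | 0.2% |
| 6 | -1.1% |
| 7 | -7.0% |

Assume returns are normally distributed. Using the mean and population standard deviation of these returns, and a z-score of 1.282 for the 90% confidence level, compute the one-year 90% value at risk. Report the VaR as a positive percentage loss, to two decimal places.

11.40

r̄ = (-3.1 − 4.7 + 24.7 − 0.3 + 0.2 − 1.1 − 7) / 7 = 8.70 / 7 = 1.2429%
Σ(r − r̄)² = 681.3171; population σ = √(681.3171/7) = 9.8656%
VaR = −(r̄ − z·σ) = −(1.2429 − 1.282 × 9.8656) = −(-11.4048) = 11.4048%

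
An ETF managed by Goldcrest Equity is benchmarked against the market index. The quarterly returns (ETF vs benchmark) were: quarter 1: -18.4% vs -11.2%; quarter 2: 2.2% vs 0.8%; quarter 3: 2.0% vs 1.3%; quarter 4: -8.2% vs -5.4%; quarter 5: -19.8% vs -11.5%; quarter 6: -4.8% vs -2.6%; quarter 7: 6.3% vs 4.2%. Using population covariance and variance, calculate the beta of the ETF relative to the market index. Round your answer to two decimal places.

1.66

r̄p = -5.8143%,  r̄m = -3.4857%
Cov = Σ(rp − r̄p)(rm − r̄m) / 7 = 54.2131
Var(rm) = Σ(rm − r̄m)² / 7 = 32.6469
β = Cov / Var = 54.2131 / 32.6469 = 1.6606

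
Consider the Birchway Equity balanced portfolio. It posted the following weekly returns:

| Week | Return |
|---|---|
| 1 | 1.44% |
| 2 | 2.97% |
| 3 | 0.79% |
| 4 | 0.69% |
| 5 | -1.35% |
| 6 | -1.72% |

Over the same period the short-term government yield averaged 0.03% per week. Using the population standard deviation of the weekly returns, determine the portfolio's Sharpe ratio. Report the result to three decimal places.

0.274

r̄ = (1.44 + 2.97 + 0.79 + 0.69 − 1.35 − 1.72) / 6 = 2.820 / 6 = 0.4700%
Population σ = √[Σ(r − r̄)² / 6] = √[15.4502 / 6] = √2.5750 = 1.6047%
Sharpe = (r̄ − rf) / σ = (0.4700 − 0.03) / 1.6047 = 0.4400 / 1.6047 = 0.2742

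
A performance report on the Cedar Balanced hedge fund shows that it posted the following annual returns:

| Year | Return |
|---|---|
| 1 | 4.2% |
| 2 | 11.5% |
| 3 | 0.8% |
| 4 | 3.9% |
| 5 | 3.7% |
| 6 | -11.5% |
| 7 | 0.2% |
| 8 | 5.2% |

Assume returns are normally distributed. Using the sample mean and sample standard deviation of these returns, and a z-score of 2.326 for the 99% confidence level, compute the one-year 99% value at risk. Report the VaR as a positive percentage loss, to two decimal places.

12.93

Mean return r̄ = 18.00 / 8 = 2.2500%
Σ(r − r̄)² = (4.2 − 2.2500)² + (11.5 − 2.2500)² + (0.8 − 2.2500)² + … = 298.2600
σ = √[298.2600 / 7] = 6.5275%
VaR = −(r̄ − z·σ) = −(2.2500 − 2.326 × 6.5275) = −(-12.9330) = 12.9330%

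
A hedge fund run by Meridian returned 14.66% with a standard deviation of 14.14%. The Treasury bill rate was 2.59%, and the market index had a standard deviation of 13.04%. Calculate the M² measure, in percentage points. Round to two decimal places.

Sharpe = (Rp − Rf) / σp = (14.66% − 2.59%) / 14.14% = 0.8536
M² = Rf + Sharpe × σm = 2.59% + 0.8536 × 13.04% = 13.7209%

13.72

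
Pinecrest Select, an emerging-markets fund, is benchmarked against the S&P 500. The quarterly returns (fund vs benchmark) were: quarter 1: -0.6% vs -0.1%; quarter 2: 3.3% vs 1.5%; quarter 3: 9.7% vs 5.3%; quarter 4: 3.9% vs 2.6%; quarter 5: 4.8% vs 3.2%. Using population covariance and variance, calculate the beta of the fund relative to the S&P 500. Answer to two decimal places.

r̄p = 4.2200%,  r̄m = 2.5000%
Cov = Σ(rp − r̄p)(rm − r̄m) / 5 = 5.8340
Var(rm) = Σ(rm − r̄m)² / 5 = 3.2200
β = Cov / Var = 5.8340 / 3.2200 = 1.8118

1.81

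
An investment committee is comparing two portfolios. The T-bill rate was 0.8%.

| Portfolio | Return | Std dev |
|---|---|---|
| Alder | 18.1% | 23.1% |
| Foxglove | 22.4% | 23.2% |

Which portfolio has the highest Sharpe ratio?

Foxglove

Alder: Sharpe ratio = (18.1% − 0.8%) / 23.1% = 0.749
Foxglove: Sharpe ratio = (22.4% − 0.8%) / 23.2% = 0.931
Highest: Foxglove (0.931).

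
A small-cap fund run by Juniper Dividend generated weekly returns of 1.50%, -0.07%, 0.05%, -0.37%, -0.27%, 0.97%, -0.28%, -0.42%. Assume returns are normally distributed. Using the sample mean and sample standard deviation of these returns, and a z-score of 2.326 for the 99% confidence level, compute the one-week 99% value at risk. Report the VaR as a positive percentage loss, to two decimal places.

1.51

Mean return r̄ = 1.110 / 8 = 0.1388%
Sample std dev = √[3.5089 / 7] = 0.7080%
VaR = −(r̄ − z·σ) = −(0.1388 − 2.326 × 0.7080) = −(-1.5080) = 1.5080%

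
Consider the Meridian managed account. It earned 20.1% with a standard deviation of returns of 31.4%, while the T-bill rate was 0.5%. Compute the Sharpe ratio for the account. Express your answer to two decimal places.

Sharpe = (Rp − Rf) / σp = (20.1% − 0.5%) / 31.4% = 19.60% / 31.4% = 0.6242

0.62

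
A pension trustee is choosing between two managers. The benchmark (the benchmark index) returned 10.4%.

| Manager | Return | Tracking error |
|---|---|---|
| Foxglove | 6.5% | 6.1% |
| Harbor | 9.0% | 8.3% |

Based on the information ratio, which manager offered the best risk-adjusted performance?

Foxglove: IR = (6.5% − 10.4%) / 6.1% = -0.639
Harbor: IR = (9.0% − 10.4%) / 8.3% = -0.169
Highest: Harbor (-0.169).

Harbor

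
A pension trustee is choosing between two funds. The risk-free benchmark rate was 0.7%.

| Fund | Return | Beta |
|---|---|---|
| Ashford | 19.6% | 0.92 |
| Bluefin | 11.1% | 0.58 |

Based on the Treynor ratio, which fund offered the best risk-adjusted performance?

Ashford: Treynor = (19.6% − 0.7%) / 0.92 = 20.543
Bluefin: Treynor = (11.1% − 0.7%) / 0.58 = 17.931
Highest: Ashford (20.543).

Ashford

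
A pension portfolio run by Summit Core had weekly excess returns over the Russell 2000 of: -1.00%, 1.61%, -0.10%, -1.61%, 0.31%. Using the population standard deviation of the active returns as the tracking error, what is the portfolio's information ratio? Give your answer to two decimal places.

r̄ = (-1 + 1.61 − 0.1 − 1.61 + 0.31) / 5 = -0.1580%
Σ(r − r̄)² = 6.1655; population σ = √(6.1655/5) = 1.1105%
IR = r̄ / tracking error = -0.1580 / 1.1105 = -0.1423

-0.14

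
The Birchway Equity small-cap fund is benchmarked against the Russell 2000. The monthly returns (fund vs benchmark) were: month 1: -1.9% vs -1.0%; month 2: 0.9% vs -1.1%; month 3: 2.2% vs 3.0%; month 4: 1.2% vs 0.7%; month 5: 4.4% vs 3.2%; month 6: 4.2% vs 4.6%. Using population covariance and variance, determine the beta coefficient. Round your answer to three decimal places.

0.864

r̄p = 1.8333%,  r̄m = 1.5667%
Cov = Σ(rp − r̄p)(rm − r̄m) / 6 = 4.0861
Var(rm) = Σ(rm − r̄m)² / 6 = 4.7289
β = Cov / Var = 4.0861 / 4.7289 = 0.8641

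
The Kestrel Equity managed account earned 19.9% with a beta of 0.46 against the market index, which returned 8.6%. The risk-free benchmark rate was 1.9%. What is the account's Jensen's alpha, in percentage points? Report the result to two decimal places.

14.92

CAPM expected return = Rf + β(Rm − Rf) = 1.9% + 0.46 × (8.6% − 1.9%) = 1.9 + 0.46 × 6.70 = 4.9820%
Jensen's α = Rp − E[R] = 19.9% − 4.9820% = 14.9180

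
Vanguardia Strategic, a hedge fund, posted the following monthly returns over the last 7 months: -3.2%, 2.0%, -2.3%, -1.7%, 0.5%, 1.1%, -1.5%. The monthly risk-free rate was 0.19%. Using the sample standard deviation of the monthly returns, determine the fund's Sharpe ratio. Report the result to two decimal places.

-0.48

Mean return r̄ = -5.10 / 7 = -0.7286%
Sample σ = √[Σ(r − r̄)² / 6] = √[22.4143 / 6] = √3.7357 = 1.9328%
Sharpe = (r̄ − rf) / σ = (-0.7286 − 0.19) / 1.9328 = -0.9186 / 1.9328 = -0.4753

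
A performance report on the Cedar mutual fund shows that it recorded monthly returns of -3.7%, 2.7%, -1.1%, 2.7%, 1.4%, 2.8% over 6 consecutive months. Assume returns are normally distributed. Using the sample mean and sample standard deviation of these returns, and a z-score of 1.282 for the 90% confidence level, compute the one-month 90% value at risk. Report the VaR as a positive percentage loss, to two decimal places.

2.61

r̄ = (-3.7 + 2.7 − 1.1 + 2.7 + 1.4 + 2.8) / 6 = 0.8000%
Σ(r − r̄)² = 35.4400; sample σ = √(35.4400/5) = 2.6623%
VaR = −(r̄ − z·σ) = −(0.8000 − 1.282 × 2.6623) = −(-2.6131) = 2.6131%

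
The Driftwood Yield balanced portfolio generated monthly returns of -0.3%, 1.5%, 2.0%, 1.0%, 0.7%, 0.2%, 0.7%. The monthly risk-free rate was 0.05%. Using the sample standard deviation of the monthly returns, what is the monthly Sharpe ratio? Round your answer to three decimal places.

μ = (-0.3 + 1.5 + 2 + 1 + 0.7 + 0.2 + 0.7) / 7 = 5.80 / 7 = 0.8286%
Sample std dev = √[3.5543 / 6] = 0.7697%
Sharpe = (μ − rf) / σ = (0.8286 − 0.05) / 0.7697 = 0.7786 / 0.7697 = 1.0116

1.012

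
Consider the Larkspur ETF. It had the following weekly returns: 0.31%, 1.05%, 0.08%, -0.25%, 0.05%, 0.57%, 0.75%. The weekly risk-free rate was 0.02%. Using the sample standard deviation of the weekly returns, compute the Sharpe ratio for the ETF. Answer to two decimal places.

μ = (0.31 + 1.05 + 0.08 − 0.25 + 0.05 + 0.57 + 0.75) / 7 = 0.3657%
Sample σ = √[Σ(r − μ)² / 6] = √[1.2212 / 6] = √0.2035 = 0.4511%
Sharpe = (μ − rf) / σ = (0.3657 − 0.02) / 0.4511 = 0.3457 / 0.4511 = 0.7663

0.77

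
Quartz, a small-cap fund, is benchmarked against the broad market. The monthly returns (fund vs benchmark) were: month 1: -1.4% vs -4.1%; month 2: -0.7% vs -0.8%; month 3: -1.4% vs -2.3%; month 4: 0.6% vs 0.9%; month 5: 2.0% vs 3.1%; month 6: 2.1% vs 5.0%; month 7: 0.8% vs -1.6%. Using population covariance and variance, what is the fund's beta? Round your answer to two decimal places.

r̄p = 0.2857%,  r̄m = 0.0286%
Cov = Σ(rp − r̄p)(rm − r̄m) / 7 = 3.6318
Var(rm) = Σ(rm − r̄m)² / 7 = 8.6735
β = Cov / Var = 3.6318 / 8.6735 = 0.4187

0.42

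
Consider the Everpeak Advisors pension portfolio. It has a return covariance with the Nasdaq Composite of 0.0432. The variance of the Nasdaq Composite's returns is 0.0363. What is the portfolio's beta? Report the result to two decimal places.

1.19

β = Cov(Rp, Rm) / Var(Rm) = 0.0432 / 0.0363 = 1.1901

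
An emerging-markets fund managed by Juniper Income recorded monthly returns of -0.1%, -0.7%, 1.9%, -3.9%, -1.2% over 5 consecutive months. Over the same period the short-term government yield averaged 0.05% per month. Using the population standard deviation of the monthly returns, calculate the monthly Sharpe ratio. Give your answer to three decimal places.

-0.454

r̄ = (-0.1 − 0.7 + 1.9 − 3.9 − 1.2) / 5 = -4.00 / 5 = -0.8000%
Σ(r − r̄)² = 17.5600; population σ = √(17.5600/5) = 1.8740%
Sharpe = (r̄ − rf) / σ = (-0.8000 − 0.05) / 1.8740 = -0.8500 / 1.8740 = -0.4536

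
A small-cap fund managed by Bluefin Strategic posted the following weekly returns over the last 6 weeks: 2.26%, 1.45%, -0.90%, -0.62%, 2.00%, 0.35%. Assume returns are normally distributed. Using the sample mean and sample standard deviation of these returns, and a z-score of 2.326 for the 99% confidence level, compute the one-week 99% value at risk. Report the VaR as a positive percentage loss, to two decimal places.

μ = (2.26 + 1.45 − 0.9 − 0.62 + 2 + 0.35) / 6 = 4.540 / 6 = 0.7567%
Σ(r − μ)² = (2.26 − 0.7567)² + (1.45 − 0.7567)² + (-0.9 − 0.7567)² + … = 9.0917
sample σ = √(9.0917 / 5) = √1.8183 = 1.3484%
VaR = −(μ − z·σ) = −(0.7567 − 2.326 × 1.3484) = −(-2.3797) = 2.3797%

2.38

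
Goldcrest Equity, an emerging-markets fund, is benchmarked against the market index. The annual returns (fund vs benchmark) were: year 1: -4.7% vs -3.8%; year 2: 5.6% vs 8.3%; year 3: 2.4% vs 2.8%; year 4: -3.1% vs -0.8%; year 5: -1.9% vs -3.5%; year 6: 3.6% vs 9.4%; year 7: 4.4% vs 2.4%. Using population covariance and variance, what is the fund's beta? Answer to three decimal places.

0.667

r̄p = 0.9000%,  r̄m = 2.1143%
Cov = Σ(rp − r̄p)(rm − r̄m) / 7 = 15.8957
Var(rm) = Σ(rm − r̄m)² / 7 = 23.8412
β = Cov / Var = 15.8957 / 23.8412 = 0.6667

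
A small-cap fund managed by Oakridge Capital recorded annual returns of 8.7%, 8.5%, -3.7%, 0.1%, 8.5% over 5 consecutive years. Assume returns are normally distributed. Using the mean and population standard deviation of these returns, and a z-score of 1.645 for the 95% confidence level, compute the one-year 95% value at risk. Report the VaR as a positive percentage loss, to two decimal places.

4.17

r̄ = (8.7 + 8.5 − 3.7 + 0.1 + 8.5) / 5 = 22.10 / 5 = 4.4200%
Population σ = √[Σ(r − r̄)² / 5] = √[136.2080 / 5] = √27.2416 = 5.2193%
VaR = −(r̄ − z·σ) = −(4.4200 − 1.645 × 5.2193) = −(-4.1657) = 4.1657%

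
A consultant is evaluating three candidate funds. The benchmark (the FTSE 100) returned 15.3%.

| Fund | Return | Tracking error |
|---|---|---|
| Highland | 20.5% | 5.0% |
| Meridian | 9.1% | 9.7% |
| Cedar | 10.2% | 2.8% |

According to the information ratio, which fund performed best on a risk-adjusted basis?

Highland

Highland: IR = (20.5% − 15.3%) / 5.0% = 1.040
Meridian: IR = (9.1% − 15.3%) / 9.7% = -0.639
Cedar: IR = (10.2% − 15.3%) / 2.8% = -1.821
Highest: Highland (1.040).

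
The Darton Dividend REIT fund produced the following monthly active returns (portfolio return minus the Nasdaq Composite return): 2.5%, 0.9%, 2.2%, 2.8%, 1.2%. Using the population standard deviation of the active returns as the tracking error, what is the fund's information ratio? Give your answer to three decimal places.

2.590

μ = (2.5 + 0.9 + 2.2 + 2.8 + 1.2) / 5 = 9.60 / 5 = 1.9200%
Σ(r − μ)² = 2.7480; population σ = √(2.7480/5) = 0.7414%
IR = μ / tracking error = 1.9200 / 0.7414 = 2.5897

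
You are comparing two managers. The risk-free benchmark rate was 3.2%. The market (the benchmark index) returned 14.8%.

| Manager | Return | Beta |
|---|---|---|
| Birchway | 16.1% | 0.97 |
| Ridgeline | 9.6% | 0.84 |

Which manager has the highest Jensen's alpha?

Birchway: α = 16.1% − [3.2% + 0.97 × (14.8% − 3.2%)] = 1.648
Ridgeline: α = 9.6% − [3.2% + 0.84 × (14.8% − 3.2%)] = -3.344
Highest: Birchway (1.648).

Birchway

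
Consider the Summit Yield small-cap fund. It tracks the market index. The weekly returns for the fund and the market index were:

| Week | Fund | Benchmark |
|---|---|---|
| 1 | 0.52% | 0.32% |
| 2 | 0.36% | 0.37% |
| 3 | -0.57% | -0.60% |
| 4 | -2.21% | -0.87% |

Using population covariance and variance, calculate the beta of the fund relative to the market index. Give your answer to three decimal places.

1.822

r̄p = -0.4750%,  r̄m = -0.1950%
Cov = Σ(rp − r̄p)(rm − r̄m) / 4 = 0.5485
Var(rm) = Σ(rm − r̄m)² / 4 = 0.3010
β = Cov / Var = 0.5485 / 0.3010 = 1.8223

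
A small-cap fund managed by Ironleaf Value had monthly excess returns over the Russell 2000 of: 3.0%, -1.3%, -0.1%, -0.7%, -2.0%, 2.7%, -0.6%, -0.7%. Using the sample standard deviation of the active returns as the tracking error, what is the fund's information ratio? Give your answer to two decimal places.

0.02

r̄ = (3 − 1.3 − 0.1 − 0.7 − 2 + 2.7 − 0.6 − 0.7) / 8 = 0.30 / 8 = 0.0375%
Sample σ = √[Σ(r − r̄)² / 7] = √[23.3188 / 7] = √3.3313 = 1.8252%
IR = r̄ / tracking error = 0.0375 / 1.8252 = 0.0205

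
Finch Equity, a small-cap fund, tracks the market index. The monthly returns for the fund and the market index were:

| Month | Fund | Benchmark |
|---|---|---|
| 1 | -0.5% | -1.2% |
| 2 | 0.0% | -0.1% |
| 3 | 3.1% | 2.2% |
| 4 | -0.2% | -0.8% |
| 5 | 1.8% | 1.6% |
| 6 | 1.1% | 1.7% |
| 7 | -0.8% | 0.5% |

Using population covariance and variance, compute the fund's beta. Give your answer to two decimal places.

0.90

r̄p = 0.6429%,  r̄m = 0.5571%
Cov = Σ(rp − r̄p)(rm − r̄m) / 7 = 1.3461
Var(rm) = Σ(rm − r̄m)² / 7 = 1.4939
β = Cov / Var = 1.3461 / 1.4939 = 0.9011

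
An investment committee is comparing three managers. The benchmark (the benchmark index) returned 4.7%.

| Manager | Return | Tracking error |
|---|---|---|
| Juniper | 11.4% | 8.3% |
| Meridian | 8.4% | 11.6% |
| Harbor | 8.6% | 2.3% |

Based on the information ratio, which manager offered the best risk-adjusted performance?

Harbor

Juniper: IR = (11.4% − 4.7%) / 8.3% = 0.807
Meridian: IR = (8.4% − 4.7%) / 11.6% = 0.319
Harbor: IR = (8.6% − 4.7%) / 2.3% = 1.696
Highest: Harbor (1.696).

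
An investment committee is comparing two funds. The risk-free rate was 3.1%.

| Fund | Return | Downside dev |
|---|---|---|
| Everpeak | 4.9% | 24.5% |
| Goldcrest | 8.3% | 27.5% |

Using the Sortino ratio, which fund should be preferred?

Goldcrest

Everpeak: Sortino ratio = (4.9% − 3.1%) / 24.5% = 0.073
Goldcrest: Sortino ratio = (8.3% − 3.1%) / 27.5% = 0.189
Highest: Goldcrest (0.189).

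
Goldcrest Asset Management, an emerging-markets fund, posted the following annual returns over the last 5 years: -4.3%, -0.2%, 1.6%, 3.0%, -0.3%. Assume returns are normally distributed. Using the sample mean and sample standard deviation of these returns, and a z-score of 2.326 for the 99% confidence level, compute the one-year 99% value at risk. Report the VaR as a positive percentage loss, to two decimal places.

Mean return r̄ = -0.20 / 5 = -0.0400%
Sample σ = √[Σ(r − r̄)² / 4] = √[30.1720 / 4] = √7.5430 = 2.7465%
VaR = −(r̄ − z·σ) = −(-0.0400 − 2.326 × 2.7465) = −(-6.4284) = 6.4284%

6.43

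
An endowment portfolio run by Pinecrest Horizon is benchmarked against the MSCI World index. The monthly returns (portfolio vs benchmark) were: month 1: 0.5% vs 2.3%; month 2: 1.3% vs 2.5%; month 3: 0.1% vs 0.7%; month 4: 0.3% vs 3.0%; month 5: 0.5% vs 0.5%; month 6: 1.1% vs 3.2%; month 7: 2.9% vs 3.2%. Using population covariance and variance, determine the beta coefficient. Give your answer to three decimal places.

r̄p = 0.9571%,  r̄m = 2.2000%
Cov = Σ(rp − r̄p)(rm − r̄m) / 7 = 0.5257
Var(rm) = Σ(rm − r̄m)² / 7 = 1.1257
β = Cov / Var = 0.5257 / 1.1257 = 0.4670

0.467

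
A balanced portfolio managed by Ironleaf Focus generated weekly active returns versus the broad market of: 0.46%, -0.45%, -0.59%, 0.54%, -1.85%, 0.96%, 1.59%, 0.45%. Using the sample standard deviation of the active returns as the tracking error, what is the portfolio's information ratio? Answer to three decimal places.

μ = (0.46 − 0.45 − 0.59 + 0.54 − 1.85 + 0.96 + 1.59 + 0.45) / 8 = 0.1388%
Sample σ = √[Σ(r − μ)² / 7] = √[7.9745 / 7] = √1.1392 = 1.0673%
IR = μ / tracking error = 0.1388 / 1.0673 = 0.1300

0.130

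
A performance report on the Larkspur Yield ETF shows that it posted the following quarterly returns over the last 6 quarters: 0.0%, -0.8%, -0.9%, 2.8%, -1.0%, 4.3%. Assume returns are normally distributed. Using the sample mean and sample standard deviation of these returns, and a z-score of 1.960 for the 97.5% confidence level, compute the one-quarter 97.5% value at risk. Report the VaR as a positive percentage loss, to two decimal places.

μ = (0 − 0.8 − 0.9 + 2.8 − 1 + 4.3) / 6 = 4.40 / 6 = 0.7333%
Sample std dev = √[25.5533 / 5] = 2.2607%
VaR = −(μ − z·σ) = −(0.7333 − 1.960 × 2.2607) = −(-3.6977) = 3.6977%

3.70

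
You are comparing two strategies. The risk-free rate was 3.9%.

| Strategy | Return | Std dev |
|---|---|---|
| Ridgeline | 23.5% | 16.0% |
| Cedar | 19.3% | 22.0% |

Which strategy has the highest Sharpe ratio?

Ridgeline

Ridgeline: Sharpe ratio = (23.5% − 3.9%) / 16.0% = 1.225
Cedar: Sharpe ratio = (19.3% − 3.9%) / 22.0% = 0.700
Highest: Ridgeline (1.225).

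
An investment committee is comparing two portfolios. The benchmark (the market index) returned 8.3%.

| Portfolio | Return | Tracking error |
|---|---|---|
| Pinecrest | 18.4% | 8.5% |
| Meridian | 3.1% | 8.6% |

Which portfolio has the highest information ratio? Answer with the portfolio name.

Pinecrest

Pinecrest: IR = (18.4% − 8.3%) / 8.5% = 1.188
Meridian: IR = (3.1% − 8.3%) / 8.6% = -0.605
Highest: Pinecrest (1.188).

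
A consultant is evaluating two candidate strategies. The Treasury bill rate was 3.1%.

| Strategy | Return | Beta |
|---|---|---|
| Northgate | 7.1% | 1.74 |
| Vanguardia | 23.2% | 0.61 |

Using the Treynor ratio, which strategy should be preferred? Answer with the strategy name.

Vanguardia

Northgate: Treynor = (7.1% − 3.1%) / 1.74 = 2.299
Vanguardia: Treynor = (23.2% − 3.1%) / 0.61 = 32.951
Highest: Vanguardia (32.951).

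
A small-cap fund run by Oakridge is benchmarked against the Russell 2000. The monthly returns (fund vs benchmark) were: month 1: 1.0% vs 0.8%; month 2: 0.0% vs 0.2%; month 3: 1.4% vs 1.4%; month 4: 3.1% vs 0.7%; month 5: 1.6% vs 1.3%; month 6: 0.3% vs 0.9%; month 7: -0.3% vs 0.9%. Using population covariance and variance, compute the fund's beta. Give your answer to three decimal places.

0.761

r̄p = 1.0143%,  r̄m = 0.8857%
Cov = Σ(rp − r̄p)(rm − r̄m) / 7 = 0.1031
Var(rm) = Σ(rm − r̄m)² / 7 = 0.1355
β = Cov / Var = 0.1031 / 0.1355 = 0.7609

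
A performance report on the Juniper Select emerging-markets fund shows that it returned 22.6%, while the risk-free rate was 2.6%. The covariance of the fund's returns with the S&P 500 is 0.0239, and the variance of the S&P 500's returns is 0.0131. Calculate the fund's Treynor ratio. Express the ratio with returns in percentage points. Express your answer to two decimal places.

β = Cov / Var = 0.0239 / 0.0131 = 1.8244
Treynor = (Rp − Rf) / β = (22.6% − 2.6%) / 1.8244 = 20.00 / 1.8244 = 10.9625

10.96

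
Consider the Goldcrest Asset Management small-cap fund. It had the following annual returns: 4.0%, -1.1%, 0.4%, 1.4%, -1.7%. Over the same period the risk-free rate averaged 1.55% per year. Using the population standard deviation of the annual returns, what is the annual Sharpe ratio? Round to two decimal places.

r̄ = (4 − 1.1 + 0.4 + 1.4 − 1.7) / 5 = 3.00 / 5 = 0.6000%
Population σ = √[Σ(r − r̄)² / 5] = √[20.4200 / 5] = √4.0840 = 2.0209%
Sharpe = (r̄ − rf) / σ = (0.6000 − 1.55) / 2.0209 = -0.9500 / 2.0209 = -0.4701

-0.47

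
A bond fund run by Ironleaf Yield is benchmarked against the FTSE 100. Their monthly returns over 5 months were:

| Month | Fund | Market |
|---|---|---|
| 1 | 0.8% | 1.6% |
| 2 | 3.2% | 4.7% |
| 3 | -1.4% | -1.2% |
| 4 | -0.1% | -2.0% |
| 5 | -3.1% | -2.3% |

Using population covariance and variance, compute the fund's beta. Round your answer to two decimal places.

0.72

r̄p = -0.1200%,  r̄m = 0.1600%
Cov = Σ(rp − r̄p)(rm − r̄m) / 5 = 5.0852
Var(rm) = Σ(rm − r̄m)² / 5 = 7.0504
β = Cov / Var = 5.0852 / 7.0504 = 0.7213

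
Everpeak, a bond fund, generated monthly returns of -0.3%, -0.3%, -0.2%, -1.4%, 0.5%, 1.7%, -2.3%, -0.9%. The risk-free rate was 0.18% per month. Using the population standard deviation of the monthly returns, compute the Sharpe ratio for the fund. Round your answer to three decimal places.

r̄ = (-0.3 − 0.3 − 0.2 − 1.4 + 0.5 + 1.7 − 2.3 − 0.9) / 8 = -0.4000%
Σ(r − r̄)² = (-0.3 − (-0.4000))² + (-0.3 − (-0.4000))² + (-0.2 − (-0.4000))² + … = 10.1400
σ = √[10.1400 / 8] = 1.1258%
Sharpe = (r̄ − rf) / σ = (-0.4000 − 0.18) / 1.1258 = -0.5800 / 1.1258 = -0.5152

-0.515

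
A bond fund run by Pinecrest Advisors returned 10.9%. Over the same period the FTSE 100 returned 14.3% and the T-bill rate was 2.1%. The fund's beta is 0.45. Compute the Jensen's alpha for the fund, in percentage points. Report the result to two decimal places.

CAPM expected return = Rf + β(Rm − Rf) = 2.1% + 0.45 × (14.3% − 2.1%) = 2.1 + 0.45 × 12.20 = 7.5900%
Jensen's α = Rp − E[R] = 10.9% − 7.5900% = 3.3100

3.31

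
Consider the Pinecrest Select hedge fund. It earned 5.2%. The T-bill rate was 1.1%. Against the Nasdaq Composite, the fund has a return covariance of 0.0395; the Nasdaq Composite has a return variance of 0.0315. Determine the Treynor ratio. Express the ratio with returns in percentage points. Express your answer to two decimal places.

3.27

β = Cov / Var = 0.0395 / 0.0315 = 1.2540
Treynor = (Rp − Rf) / β = (5.2% − 1.1%) / 1.2540 = 4.10 / 1.2540 = 3.2695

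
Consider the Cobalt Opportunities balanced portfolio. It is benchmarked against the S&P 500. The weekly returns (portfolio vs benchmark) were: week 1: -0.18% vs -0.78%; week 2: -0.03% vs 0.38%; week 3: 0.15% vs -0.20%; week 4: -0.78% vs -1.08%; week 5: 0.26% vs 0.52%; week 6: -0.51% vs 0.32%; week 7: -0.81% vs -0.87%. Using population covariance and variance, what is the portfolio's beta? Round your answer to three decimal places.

0.432

r̄p = -0.2714%,  r̄m = -0.2443%
Cov = Σ(rp − r̄p)(rm − r̄m) / 7 = 0.1649
Var(rm) = Σ(rm − r̄m)² / 7 = 0.3816
β = Cov / Var = 0.1649 / 0.3816 = 0.4321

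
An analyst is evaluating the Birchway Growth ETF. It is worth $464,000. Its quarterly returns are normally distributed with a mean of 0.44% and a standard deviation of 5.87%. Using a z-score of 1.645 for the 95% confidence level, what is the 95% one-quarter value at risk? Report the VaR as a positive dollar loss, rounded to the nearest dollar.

$42,763

Return at the 95% tail: μ − z·σ = 0.44% − 1.645 × 5.87% = 0.44 − 9.65615 = -9.21615%
VaR = −(-9.21615%) × $464,000 = 9.21615% × $464,000 = $42,763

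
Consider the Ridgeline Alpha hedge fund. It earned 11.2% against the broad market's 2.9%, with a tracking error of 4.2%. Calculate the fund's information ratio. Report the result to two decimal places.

1.98

IR = (Rp − Rb) / TE = (11.2% − 2.9%) / 4.2% = 8.30% / 4.2% = 1.9762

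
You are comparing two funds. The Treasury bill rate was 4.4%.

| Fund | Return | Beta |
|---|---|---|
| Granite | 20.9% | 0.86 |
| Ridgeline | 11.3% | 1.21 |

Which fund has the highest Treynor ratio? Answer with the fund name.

Granite

Granite: Treynor = (20.9% − 4.4%) / 0.86 = 19.186
Ridgeline: Treynor = (11.3% − 4.4%) / 1.21 = 5.702
Highest: Granite (19.186).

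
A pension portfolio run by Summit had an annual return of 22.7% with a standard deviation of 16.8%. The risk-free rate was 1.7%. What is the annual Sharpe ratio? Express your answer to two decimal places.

Sharpe = (Rp − Rf) / σp = (22.7% − 1.7%) / 16.8% = 21.00% / 16.8% = 1.2500

1.25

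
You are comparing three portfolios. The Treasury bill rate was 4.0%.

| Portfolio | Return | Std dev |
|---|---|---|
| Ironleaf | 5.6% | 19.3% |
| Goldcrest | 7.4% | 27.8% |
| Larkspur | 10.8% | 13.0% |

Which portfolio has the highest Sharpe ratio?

Ironleaf: Sharpe ratio = (5.6% − 4.0%) / 19.3% = 0.083
Goldcrest: Sharpe ratio = (7.4% − 4.0%) / 27.8% = 0.122
Larkspur: Sharpe ratio = (10.8% − 4.0%) / 13.0% = 0.523
Highest: Larkspur (0.523).

Larkspur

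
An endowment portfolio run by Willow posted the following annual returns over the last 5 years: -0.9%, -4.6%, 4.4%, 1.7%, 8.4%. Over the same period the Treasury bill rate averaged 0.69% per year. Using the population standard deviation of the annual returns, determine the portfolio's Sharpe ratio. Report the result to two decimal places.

r̄ = (-0.9 − 4.6 + 4.4 + 1.7 + 8.4) / 5 = 9.00 / 5 = 1.8000%
Σ(r − r̄)² = (-0.9 − 1.8000)² + (-4.6 − 1.8000)² + (4.4 − 1.8000)² + … = 98.5800
population σ = √(98.5800 / 5) = √19.7160 = 4.4403%
Sharpe = (r̄ − rf) / σ = (1.8000 − 0.69) / 4.4403 = 1.1100 / 4.4403 = 0.2500

0.25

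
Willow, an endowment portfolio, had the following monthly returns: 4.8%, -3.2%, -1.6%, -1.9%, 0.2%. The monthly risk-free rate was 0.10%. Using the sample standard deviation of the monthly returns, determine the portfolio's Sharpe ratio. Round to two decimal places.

-0.14

r̄ = (4.8 − 3.2 − 1.6 − 1.9 + 0.2) / 5 = -0.3400%
Sample σ = √[Σ(r − r̄)² / 4] = √[38.9120 / 4] = √9.7280 = 3.1190%
Sharpe = (r̄ − rf) / σ = (-0.3400 − 0.1) / 3.1190 = -0.4400 / 3.1190 = -0.1411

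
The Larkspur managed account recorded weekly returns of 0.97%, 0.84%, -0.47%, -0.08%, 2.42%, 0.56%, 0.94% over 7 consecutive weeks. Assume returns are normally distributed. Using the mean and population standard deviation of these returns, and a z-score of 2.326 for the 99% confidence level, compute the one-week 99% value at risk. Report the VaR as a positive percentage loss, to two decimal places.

1.24

r̄ = (0.97 + 0.84 − 0.47 − 0.08 + 2.42 + 0.56 + 0.94) / 7 = 5.180 / 7 = 0.7400%
Σ(r − r̄)² = (0.97 − 0.7400)² + (0.84 − 0.7400)² + … = 5.0942
population σ = √(5.0942 / 7) = √0.7277 = 0.8531%
VaR = −(r̄ − z·σ) = −(0.7400 − 2.326 × 0.8531) = −(-1.2443) = 1.2443%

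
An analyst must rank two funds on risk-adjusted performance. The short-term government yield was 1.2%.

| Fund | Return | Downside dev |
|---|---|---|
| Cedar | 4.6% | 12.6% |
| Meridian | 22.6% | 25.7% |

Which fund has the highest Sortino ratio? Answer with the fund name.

Cedar: Sortino ratio = (4.6% − 1.2%) / 12.6% = 0.270
Meridian: Sortino ratio = (22.6% − 1.2%) / 25.7% = 0.833
Highest: Meridian (0.833).

Meridian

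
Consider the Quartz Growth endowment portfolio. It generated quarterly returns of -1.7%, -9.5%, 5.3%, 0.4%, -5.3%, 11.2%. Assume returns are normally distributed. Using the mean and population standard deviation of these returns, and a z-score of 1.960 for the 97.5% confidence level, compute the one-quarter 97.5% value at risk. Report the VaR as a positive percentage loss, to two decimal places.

r̄ = (-1.7 − 9.5 + 5.3 + 0.4 − 5.3 + 11.2) / 6 = 0.0667%
Σ(r − r̄)² = 274.8933; population σ = √(274.8933/6) = 6.7687%
VaR = −(r̄ − z·σ) = −(0.0667 − 1.960 × 6.7687) = −(-13.2000) = 13.2000%

13.20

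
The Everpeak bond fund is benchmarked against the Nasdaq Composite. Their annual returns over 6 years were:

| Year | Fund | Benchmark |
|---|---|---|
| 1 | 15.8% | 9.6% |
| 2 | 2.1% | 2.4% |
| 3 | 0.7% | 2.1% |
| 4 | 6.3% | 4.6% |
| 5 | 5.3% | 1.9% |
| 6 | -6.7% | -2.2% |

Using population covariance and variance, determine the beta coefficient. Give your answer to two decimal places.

r̄p = 3.9167%,  r̄m = 3.0667%
Cov = Σ(rp − r̄p)(rm − r̄m) / 6 = 23.3189
Var(rm) = Σ(rm − r̄m)² / 6 = 12.5856
β = Cov / Var = 23.3189 / 12.5856 = 1.8528

1.85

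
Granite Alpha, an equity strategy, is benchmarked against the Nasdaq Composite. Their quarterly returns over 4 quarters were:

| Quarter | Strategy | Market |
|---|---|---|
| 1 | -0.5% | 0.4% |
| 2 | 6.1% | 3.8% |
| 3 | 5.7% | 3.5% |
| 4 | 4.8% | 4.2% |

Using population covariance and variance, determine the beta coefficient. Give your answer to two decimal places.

1.67

r̄p = 4.0250%,  r̄m = 2.9750%
Cov = Σ(rp − r̄p)(rm − r̄m) / 4 = 3.7981
Var(rm) = Σ(rm − r̄m)² / 4 = 2.2719
β = Cov / Var = 3.7981 / 2.2719 = 1.6718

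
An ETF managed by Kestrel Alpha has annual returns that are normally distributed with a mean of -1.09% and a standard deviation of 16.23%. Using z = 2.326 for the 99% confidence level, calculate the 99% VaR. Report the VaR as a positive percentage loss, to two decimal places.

VaR (as % loss) = −(μ − z·σ) = −(-1.09% − 2.326 × 16.23%) = −(-38.84098%) = 38.84098%

38.84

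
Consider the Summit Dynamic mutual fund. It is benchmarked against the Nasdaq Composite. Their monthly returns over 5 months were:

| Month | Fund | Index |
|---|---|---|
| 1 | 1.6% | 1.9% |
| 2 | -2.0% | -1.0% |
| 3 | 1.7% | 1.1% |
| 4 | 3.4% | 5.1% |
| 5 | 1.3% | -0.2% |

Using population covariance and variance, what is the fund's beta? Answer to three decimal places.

r̄p = 1.2000%,  r̄m = 1.3800%
Cov = Σ(rp − r̄p)(rm − r̄m) / 5 = 3.1420
Var(rm) = Σ(rm − r̄m)² / 5 = 4.4696
β = Cov / Var = 3.1420 / 4.4696 = 0.7030

0.703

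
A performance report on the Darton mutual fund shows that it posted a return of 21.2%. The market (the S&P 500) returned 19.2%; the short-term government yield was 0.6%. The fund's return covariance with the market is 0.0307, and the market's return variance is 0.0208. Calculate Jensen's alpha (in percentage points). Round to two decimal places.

-6.85

β = Cov / Var = 0.0307 / 0.0208 = 1.4760
E[R] = Rf + β(Rm − Rf) = 0.6% + 1.4760 × (19.2% − 0.6%) = 28.0536%
α = Rp − E[R] = 21.2% − 28.0536% = -6.8536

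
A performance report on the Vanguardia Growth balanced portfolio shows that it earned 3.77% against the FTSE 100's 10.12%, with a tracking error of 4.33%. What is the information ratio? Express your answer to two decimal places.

IR = (Rp − Rb) / TE = (3.77% − 10.12%) / 4.33% = -6.35% / 4.33% = -1.4665

-1.47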